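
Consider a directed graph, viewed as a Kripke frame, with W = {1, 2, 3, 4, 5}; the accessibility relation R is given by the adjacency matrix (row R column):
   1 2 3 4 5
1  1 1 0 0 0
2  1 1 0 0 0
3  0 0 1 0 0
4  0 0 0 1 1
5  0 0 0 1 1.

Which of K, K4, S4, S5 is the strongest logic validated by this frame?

Transitive (axiom 4): yes — every two-step R-path is closed by a direct edge.
Reflexive (axiom T): yes — every world is R-related to itself.
Euclidean (axiom 5): yes — any two successors of a common world are R-related.
So F validates K, K4, S4, S5. The strongest is S5.

S5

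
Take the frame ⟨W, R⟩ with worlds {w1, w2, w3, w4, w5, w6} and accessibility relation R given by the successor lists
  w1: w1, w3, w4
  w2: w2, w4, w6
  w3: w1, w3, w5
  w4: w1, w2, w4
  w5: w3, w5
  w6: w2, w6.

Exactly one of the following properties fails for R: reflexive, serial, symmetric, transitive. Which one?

transitive

Reflexive: yes — every world is R-related to itself.
Serial: yes — every world has a successor (e.g. w1 R w1).
Symmetric: yes — every pair in R has its reverse in R.
Transitive: no — w1 R w3 and w3 R w5, but not w1 R w5.
Only transitive fails.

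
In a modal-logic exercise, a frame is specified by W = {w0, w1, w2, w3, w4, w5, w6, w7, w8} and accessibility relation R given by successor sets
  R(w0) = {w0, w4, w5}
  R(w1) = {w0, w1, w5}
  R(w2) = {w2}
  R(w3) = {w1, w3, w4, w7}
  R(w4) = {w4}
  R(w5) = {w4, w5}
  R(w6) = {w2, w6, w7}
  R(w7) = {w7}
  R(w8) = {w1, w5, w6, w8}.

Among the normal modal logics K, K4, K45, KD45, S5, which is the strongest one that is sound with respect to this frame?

Transitive (axiom 4): no — w1 R w0 and w0 R w4, but not w1 R w4.
Euclidean (axiom 5): no — w0 R w4 and w0 R w5, but not w4 R w5.
Serial (axiom D): yes — every world has a successor (e.g. w0 R w0).
Reflexive (axiom T): yes — every world is R-related to itself.
So F validates K; K4 would additionally require R to be transitive. The strongest is K.

K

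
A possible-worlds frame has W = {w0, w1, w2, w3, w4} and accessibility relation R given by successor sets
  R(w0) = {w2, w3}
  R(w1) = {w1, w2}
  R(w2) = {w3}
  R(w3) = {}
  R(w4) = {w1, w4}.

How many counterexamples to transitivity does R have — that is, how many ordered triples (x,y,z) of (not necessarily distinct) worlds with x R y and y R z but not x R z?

2

Enumerating: (w1,w2,w3), (w4,w1,w2).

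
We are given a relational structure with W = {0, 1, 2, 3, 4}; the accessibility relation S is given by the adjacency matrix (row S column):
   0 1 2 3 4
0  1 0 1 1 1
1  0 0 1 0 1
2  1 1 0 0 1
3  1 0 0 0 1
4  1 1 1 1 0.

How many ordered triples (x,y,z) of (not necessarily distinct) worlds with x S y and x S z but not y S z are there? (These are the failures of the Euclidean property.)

Enumerating: (0,2,2), (0,2,3), (0,3,2), (0,3,3), (0,4,4), (1,2,2), (1,4,4), (2,0,1), (2,1,0), (2,1,1), (2,4,4), (3,4,4), … and 9 more.
Total: 21.

21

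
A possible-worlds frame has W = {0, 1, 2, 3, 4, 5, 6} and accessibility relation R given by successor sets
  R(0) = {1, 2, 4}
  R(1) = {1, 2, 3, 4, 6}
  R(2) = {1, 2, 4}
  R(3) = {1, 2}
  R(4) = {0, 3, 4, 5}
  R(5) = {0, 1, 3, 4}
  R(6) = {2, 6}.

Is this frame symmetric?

Symmetric: no — 0 R 1 but not 1 R 0.

No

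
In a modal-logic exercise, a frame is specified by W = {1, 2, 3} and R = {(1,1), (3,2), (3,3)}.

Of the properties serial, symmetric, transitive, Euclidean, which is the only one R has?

Serial: no — 2 has no R-successor.
Symmetric: no — 3 R 2 but not 2 R 3.
Transitive: yes — every two-step R-path is closed by a direct edge.
Euclidean: no — 3 R 2 and 3 R 2, but not 2 R 2.
Only transitive holds.

transitive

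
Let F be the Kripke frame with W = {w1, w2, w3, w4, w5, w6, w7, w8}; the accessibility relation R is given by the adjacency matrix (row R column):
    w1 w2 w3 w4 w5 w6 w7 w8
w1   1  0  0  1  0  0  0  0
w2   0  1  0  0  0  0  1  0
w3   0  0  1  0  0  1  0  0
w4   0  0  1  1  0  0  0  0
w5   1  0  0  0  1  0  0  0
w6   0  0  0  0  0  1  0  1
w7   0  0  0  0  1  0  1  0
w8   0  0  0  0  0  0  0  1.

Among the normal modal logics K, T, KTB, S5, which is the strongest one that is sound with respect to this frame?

Reflexive (axiom T): yes — every world is R-related to itself.
Symmetric (axiom B): no — w1 R w4 but not w4 R w1.
Euclidean (axiom 5): no — w1 R w4 and w1 R w1, but not w4 R w1.
So F validates K, T; KTB would additionally require R to be symmetric. The strongest is T.

T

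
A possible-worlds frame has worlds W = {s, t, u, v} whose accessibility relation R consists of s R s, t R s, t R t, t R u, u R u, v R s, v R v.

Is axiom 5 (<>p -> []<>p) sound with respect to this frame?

No

By correspondence theory, 5 is valid on a frame iff R is Euclidean.
Euclidean: no — t R s and t R u, but not s R u.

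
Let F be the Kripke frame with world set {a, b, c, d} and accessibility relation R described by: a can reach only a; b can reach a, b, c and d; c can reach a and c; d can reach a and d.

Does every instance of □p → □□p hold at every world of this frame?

The schema 4 characterises exactly the transitive frames.
Transitive: yes — every two-step R-path is closed by a direct edge.

Yes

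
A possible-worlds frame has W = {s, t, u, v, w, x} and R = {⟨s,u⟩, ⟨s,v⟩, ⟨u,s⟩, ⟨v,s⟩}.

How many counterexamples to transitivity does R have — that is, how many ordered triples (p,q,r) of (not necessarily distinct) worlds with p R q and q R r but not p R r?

6

Enumerating: (s,u,s), (s,v,s), (u,s,u), (u,s,v), (v,s,u), (v,s,v).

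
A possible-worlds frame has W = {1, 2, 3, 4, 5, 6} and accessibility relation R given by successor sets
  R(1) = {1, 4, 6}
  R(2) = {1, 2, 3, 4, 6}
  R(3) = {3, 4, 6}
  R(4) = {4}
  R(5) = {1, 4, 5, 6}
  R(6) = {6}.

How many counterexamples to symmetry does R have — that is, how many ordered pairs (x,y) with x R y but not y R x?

Enumerating: (1,4), (1,6), (2,1), (2,3), (2,4), (2,6), (3,4), (3,6), (5,1), (5,4), (5,6).

11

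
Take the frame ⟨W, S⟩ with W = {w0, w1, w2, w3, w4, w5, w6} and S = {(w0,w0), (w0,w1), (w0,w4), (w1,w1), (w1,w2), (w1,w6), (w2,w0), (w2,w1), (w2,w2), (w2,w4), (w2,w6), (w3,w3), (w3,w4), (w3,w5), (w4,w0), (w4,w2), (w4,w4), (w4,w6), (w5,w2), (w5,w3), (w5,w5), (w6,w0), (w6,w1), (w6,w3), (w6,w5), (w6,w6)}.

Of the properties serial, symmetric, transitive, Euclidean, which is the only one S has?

serial

Serial: yes — every world has a successor (e.g. w0 S w0).
Symmetric: no — w0 S w1 but not w1 S w0.
Transitive: no — w0 S w1 and w1 S w2, but not w0 S w2.
Euclidean: no — w0 S w1 and w0 S w4, but not w1 S w4.
Only serial holds.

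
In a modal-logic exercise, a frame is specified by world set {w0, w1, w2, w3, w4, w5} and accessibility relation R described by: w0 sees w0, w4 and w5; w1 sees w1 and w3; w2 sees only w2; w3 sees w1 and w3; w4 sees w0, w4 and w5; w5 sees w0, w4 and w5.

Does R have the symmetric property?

Symmetric: yes — every pair in R has its reverse in R.

Yes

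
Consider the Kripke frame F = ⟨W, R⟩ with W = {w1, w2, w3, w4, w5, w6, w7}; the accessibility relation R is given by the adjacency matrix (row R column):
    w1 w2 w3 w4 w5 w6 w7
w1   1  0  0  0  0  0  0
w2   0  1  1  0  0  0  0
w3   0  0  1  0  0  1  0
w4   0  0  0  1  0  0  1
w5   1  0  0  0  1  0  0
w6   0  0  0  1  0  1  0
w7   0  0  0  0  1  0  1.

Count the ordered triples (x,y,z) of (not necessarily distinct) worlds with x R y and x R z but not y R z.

Enumerating: (w2,w3,w2), (w3,w6,w3), (w4,w7,w4), (w5,w1,w5), (w6,w4,w6), (w7,w5,w7).

6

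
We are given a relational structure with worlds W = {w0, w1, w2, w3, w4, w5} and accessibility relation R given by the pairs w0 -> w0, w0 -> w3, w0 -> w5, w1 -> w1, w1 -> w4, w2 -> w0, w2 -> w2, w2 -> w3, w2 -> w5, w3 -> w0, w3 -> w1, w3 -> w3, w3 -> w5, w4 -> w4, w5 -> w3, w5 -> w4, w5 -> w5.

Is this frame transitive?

Transitive: no — w0 R w3 and w3 R w1, but not w0 R w1.

No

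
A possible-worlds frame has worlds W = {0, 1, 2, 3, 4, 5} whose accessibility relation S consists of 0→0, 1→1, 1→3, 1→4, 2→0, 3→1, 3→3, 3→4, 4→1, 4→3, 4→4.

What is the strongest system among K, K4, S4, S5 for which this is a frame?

Transitive (axiom 4): yes — every two-step S-path is closed by a direct edge.
Reflexive (axiom T): no — 2 is not related to itself.
Euclidean (axiom 5): yes — any two successors of a common world are S-related.
So F validates K, K4; S4 would additionally require S to be reflexive. The strongest is K4.

K4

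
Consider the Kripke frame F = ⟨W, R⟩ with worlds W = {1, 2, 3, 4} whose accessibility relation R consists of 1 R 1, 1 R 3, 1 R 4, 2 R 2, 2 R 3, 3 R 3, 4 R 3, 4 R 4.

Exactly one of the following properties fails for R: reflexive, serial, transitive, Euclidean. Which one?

Reflexive: yes — every world is R-related to itself.
Serial: yes — every world has a successor (e.g. 1 R 1).
Transitive: yes — every two-step R-path is closed by a direct edge.
Euclidean: no — 1 R 3 and 1 R 4, but not 3 R 4.
Only Euclidean fails.

Euclidean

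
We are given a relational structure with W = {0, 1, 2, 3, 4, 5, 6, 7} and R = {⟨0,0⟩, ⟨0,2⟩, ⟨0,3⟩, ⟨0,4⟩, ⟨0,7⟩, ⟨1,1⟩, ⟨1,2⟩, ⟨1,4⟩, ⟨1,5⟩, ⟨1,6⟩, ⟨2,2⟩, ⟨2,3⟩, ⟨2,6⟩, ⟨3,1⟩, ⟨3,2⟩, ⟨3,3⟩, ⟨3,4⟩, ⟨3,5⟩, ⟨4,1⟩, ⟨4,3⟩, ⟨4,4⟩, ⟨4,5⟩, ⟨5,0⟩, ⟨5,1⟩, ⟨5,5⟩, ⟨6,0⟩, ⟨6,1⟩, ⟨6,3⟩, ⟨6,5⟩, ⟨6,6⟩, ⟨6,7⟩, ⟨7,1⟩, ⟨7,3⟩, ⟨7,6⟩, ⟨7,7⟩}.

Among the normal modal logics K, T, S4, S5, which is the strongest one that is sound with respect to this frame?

T

Reflexive (axiom T): yes — every world is R-related to itself.
Transitive (axiom 4): no — 0 R 2 and 2 R 6, but not 0 R 6.
Euclidean (axiom 5): no — 0 R 2 and 0 R 4, but not 2 R 4.
So F validates K, T; S4 would additionally require R to be transitive. The strongest is T.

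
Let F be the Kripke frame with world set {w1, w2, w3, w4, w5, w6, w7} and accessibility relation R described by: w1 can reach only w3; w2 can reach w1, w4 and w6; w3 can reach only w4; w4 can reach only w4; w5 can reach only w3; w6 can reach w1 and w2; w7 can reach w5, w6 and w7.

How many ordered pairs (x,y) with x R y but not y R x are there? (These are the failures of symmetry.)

Enumerating: (w1,w3), (w2,w1), (w2,w4), (w3,w4), (w5,w3), (w6,w1), (w7,w5), (w7,w6).

8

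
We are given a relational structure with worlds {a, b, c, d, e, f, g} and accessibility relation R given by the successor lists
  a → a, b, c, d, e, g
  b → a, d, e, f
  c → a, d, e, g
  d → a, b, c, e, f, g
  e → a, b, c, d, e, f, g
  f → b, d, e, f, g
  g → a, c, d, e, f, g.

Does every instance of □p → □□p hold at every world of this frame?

No

The schema 4 characterises exactly the transitive frames.
Transitive: no — a R b and b R f, but not a R f.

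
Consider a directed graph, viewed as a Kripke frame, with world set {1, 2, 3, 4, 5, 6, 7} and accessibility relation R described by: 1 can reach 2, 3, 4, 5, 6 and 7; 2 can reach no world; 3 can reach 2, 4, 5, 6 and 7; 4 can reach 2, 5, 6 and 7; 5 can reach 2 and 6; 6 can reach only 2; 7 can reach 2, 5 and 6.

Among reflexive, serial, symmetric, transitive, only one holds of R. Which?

Reflexive: no — 1 is not related to itself.
Serial: no — 2 has no R-successor.
Symmetric: no — 1 R 2 but not 2 R 1.
Transitive: yes — every two-step R-path is closed by a direct edge.
Only transitive holds.

transitive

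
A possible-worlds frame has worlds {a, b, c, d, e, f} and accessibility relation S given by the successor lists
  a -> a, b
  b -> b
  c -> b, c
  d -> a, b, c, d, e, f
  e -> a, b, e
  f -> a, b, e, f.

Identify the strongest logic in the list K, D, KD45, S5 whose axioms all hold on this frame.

Serial (axiom D): yes — every world has a successor (e.g. a S a).
Euclidean (axiom 5): no — d S a and d S c, but not a S c.
Transitive (axiom 4): yes — every two-step S-path is closed by a direct edge.
Reflexive (axiom T): yes — every world is S-related to itself.
So F validates K, D; KD45 would additionally require S to be Euclidean. The strongest is D.

D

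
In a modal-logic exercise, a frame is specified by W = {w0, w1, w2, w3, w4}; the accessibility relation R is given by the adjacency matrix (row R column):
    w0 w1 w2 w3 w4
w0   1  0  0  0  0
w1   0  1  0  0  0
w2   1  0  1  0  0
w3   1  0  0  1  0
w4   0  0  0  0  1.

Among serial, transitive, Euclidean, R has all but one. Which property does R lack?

Euclidean

Serial: yes — every world has a successor (e.g. w0 R w0).
Transitive: yes — every two-step R-path is closed by a direct edge.
Euclidean: no — w2 R w0 and w2 R w2, but not w0 R w2.
Only Euclidean fails.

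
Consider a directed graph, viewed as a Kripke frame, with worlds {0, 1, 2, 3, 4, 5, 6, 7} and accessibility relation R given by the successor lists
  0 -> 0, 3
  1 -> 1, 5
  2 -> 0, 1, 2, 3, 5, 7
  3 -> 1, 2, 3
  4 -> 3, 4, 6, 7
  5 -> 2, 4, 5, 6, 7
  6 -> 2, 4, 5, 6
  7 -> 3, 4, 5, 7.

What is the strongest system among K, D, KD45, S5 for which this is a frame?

Serial (axiom D): yes — every world has a successor (e.g. 0 R 0).
Euclidean (axiom 5): no — 2 R 0 and 2 R 1, but not 0 R 1.
Transitive (axiom 4): no — 0 R 3 and 3 R 1, but not 0 R 1.
Reflexive (axiom T): yes — every world is R-related to itself.
So F validates K, D; KD45 would additionally require R to be Euclidean and transitive. The strongest is D.

D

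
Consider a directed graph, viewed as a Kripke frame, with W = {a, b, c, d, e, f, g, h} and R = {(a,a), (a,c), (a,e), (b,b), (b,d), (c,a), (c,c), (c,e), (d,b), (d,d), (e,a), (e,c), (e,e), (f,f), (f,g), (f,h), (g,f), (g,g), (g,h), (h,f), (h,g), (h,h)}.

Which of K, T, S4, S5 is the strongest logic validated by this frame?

Reflexive (axiom T): yes — every world is R-related to itself.
Transitive (axiom 4): yes — every two-step R-path is closed by a direct edge.
Euclidean (axiom 5): yes — any two successors of a common world are R-related.
So F validates K, T, S4, S5. The strongest is S5.

S5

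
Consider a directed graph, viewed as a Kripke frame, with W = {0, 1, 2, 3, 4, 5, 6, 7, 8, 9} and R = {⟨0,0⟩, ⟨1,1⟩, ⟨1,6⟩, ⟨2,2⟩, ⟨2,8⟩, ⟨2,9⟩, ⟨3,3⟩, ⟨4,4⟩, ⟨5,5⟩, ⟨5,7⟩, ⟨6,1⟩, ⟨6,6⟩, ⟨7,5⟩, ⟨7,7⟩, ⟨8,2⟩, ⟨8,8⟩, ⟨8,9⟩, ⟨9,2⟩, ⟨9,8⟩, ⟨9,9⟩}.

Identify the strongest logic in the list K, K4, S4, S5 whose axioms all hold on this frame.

Transitive (axiom 4): yes — every two-step R-path is closed by a direct edge.
Reflexive (axiom T): yes — every world is R-related to itself.
Euclidean (axiom 5): yes — any two successors of a common world are R-related.
So F validates K, K4, S4, S5. The strongest is S5.

S5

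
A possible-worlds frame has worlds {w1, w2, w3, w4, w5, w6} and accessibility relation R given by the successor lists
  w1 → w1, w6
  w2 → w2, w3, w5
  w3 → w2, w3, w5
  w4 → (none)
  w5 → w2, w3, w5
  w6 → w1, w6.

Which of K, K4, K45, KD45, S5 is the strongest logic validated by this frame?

K45

Transitive (axiom 4): yes — every two-step R-path is closed by a direct edge.
Euclidean (axiom 5): yes — any two successors of a common world are R-related.
Serial (axiom D): no — w4 has no R-successor.
Reflexive (axiom T): no — w4 is not related to itself.
So F validates K, K4, K45; KD45 would additionally require R to be serial. The strongest is K45.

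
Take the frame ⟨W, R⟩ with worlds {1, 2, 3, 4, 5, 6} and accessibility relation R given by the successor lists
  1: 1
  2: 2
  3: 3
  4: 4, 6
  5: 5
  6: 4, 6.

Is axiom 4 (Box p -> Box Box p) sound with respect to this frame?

Yes

Axiom 4 corresponds to the accessibility relation being transitive.
Transitive: yes — every two-step R-path is closed by a direct edge.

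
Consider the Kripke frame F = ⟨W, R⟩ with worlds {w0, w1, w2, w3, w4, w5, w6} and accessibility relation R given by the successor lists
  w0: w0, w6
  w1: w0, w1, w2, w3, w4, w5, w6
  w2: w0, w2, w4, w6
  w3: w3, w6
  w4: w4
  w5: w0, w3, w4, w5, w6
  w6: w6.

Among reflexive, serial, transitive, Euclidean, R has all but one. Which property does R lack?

Reflexive: yes — every world is R-related to itself.
Serial: yes — every world has a successor (e.g. w0 R w0).
Transitive: yes — every two-step R-path is closed by a direct edge.
Euclidean: no — w1 R w0 and w1 R w2, but not w0 R w2.
Only Euclidean fails.

Euclidean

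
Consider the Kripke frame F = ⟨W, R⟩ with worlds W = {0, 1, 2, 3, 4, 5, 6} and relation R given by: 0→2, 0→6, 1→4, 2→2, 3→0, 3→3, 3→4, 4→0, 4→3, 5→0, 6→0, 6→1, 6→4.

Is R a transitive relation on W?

No

Transitive: no — 0 R 6 and 6 R 1, but not 0 R 1.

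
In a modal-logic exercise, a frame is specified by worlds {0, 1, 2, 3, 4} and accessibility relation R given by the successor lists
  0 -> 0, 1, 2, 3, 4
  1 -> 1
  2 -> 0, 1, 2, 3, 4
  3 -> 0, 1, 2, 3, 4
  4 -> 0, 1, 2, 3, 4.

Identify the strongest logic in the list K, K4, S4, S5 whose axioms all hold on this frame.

S4

Transitive (axiom 4): yes — every two-step R-path is closed by a direct edge.
Reflexive (axiom T): yes — every world is R-related to itself.
Euclidean (axiom 5): no — 0 R 1 and 0 R 2, but not 1 R 2.
So F validates K, K4, S4; S5 would additionally require R to be Euclidean. The strongest is S4.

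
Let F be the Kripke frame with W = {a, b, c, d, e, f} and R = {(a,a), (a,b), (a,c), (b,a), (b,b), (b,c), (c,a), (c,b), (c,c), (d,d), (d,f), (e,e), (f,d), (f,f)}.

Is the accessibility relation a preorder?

Yes

Reflexive: yes — every world is R-related to itself.
Transitive: yes — every two-step R-path is closed by a direct edge.
So R is a preorder.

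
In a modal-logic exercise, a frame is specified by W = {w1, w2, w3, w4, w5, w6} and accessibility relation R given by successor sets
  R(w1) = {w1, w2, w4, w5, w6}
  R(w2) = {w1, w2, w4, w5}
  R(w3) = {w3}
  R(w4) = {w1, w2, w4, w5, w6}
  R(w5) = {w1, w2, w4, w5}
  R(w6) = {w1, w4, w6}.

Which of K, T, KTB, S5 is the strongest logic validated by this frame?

Reflexive (axiom T): yes — every world is R-related to itself.
Symmetric (axiom B): yes — every pair in R has its reverse in R.
Euclidean (axiom 5): no — w1 R w2 and w1 R w6, but not w2 R w6.
So F validates K, T, KTB; S5 would additionally require R to be Euclidean. The strongest is KTB.

KTB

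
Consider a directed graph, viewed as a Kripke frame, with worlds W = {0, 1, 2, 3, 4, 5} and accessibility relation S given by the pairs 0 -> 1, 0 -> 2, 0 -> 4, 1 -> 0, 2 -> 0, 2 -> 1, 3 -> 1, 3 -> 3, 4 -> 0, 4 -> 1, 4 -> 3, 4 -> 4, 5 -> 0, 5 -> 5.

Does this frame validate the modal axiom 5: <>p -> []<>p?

By correspondence theory, 5 is valid on a frame iff S is Euclidean.
Euclidean: no — 0 S 1 and 0 S 2, but not 1 S 2.

No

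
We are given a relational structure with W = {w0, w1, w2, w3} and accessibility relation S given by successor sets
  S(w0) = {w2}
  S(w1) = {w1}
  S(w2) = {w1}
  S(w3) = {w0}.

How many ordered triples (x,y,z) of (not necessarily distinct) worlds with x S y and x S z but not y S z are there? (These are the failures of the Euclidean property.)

Enumerating: (w0,w2,w2), (w3,w0,w0).

2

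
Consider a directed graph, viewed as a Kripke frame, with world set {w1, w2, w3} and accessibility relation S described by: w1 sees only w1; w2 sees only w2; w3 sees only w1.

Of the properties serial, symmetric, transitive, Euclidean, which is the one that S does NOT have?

Serial: yes — every world has a successor (e.g. w1 S w1).
Symmetric: no — w3 S w1 but not w1 S w3.
Transitive: yes — every two-step S-path is closed by a direct edge.
Euclidean: yes — any two successors of a common world are S-related.
Only symmetric fails.

symmetric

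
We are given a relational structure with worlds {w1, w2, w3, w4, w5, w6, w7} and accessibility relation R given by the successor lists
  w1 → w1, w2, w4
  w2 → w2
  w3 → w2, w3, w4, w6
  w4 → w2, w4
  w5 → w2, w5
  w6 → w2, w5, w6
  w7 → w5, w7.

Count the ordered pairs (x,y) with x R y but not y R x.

Enumerating: (w1,w2), (w1,w4), (w3,w2), (w3,w4), (w3,w6), (w4,w2), (w5,w2), (w6,w2), (w6,w5), (w7,w5).

10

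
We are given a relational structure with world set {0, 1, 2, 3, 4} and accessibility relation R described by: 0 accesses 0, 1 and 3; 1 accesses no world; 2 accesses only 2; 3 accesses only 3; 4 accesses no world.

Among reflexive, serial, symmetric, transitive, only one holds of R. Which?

Reflexive: no — 1 is not related to itself.
Serial: no — 1 has no R-successor.
Symmetric: no — 0 R 1 but not 1 R 0.
Transitive: yes — every two-step R-path is closed by a direct edge.
Only transitive holds.

transitive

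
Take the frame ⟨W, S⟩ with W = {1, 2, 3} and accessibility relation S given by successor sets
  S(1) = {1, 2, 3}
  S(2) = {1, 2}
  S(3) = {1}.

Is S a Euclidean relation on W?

No

Euclidean: no — 1 S 2 and 1 S 3, but not 2 S 3.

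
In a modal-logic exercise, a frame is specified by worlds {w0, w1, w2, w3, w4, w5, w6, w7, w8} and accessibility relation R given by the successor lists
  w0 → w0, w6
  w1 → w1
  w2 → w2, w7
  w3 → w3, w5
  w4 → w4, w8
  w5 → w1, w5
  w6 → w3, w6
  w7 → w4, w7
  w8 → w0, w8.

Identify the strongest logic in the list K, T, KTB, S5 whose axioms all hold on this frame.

Reflexive (axiom T): yes — every world is R-related to itself.
Symmetric (axiom B): no — w0 R w6 but not w6 R w0.
Euclidean (axiom 5): no — w0 R w6 and w0 R w0, but not w6 R w0.
So F validates K, T; KTB would additionally require R to be symmetric. The strongest is T.

T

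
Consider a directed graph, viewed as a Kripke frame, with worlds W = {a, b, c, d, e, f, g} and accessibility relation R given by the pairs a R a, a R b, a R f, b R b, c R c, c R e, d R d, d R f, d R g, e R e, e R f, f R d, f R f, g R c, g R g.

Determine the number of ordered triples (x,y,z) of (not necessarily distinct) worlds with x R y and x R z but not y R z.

10

Enumerating: (a,b,a), (a,b,f), (a,f,a), (a,f,b), (c,e,c), (d,f,g), (d,g,d), (d,g,f), (e,f,e), (g,c,g).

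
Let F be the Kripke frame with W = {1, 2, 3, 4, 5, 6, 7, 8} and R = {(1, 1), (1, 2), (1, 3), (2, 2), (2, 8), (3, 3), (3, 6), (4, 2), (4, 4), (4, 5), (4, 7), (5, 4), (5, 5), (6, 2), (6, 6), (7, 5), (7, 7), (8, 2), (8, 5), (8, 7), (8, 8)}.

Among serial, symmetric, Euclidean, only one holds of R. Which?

Serial: yes — every world has a successor (e.g. 1 R 1).
Symmetric: no — 1 R 2 but not 2 R 1.
Euclidean: no — 1 R 2 and 1 R 3, but not 2 R 3.
Only serial holds.

serial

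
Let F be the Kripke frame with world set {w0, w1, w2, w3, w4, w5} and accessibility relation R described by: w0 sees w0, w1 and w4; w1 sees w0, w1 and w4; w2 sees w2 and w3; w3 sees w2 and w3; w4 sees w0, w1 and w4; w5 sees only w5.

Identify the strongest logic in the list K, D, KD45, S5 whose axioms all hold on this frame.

Serial (axiom D): yes — every world has a successor (e.g. w0 R w0).
Euclidean (axiom 5): yes — any two successors of a common world are R-related.
Transitive (axiom 4): yes — every two-step R-path is closed by a direct edge.
Reflexive (axiom T): yes — every world is R-related to itself.
So F validates K, D, KD45, S5. The strongest is S5.

S5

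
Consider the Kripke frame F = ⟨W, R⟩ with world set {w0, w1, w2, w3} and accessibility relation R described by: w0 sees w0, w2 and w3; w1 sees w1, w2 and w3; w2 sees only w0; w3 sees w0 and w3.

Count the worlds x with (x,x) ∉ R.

Enumerating: w2.

1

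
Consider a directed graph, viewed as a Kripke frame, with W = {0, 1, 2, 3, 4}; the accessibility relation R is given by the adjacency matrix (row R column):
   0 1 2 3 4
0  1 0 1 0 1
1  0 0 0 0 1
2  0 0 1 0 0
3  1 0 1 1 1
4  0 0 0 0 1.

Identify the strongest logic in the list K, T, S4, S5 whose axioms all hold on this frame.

K

Reflexive (axiom T): no — 1 is not related to itself.
Transitive (axiom 4): yes — every two-step R-path is closed by a direct edge.
Euclidean (axiom 5): no — 0 R 2 and 0 R 4, but not 2 R 4.
So F validates K; T would additionally require R to be reflexive. The strongest is K.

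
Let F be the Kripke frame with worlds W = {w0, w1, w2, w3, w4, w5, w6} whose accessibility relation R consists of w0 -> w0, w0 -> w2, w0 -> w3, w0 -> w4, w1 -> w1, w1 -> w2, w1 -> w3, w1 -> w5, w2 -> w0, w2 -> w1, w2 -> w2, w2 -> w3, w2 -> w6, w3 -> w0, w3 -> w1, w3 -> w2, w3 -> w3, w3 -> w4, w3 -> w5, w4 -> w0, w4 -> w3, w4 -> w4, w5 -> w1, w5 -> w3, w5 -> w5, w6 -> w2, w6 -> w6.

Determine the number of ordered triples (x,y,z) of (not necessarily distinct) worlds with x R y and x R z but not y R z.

Enumerating: (w0,w2,w4), (w0,w4,w2), (w1,w2,w5), (w1,w5,w2), (w2,w0,w1), (w2,w0,w6), (w2,w1,w0), (w2,w1,w6), (w2,w3,w6), (w2,w6,w0), (w2,w6,w1), (w2,w6,w3), … and 12 more.
Total: 24.

24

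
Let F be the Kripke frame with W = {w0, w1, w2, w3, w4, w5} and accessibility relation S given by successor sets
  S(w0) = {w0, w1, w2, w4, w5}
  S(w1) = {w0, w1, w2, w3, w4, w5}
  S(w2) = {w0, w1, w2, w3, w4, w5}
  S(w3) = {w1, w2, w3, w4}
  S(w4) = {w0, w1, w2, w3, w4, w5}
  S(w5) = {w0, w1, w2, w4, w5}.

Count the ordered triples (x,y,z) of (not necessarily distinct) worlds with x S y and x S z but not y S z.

12

Enumerating: (w1,w0,w3), (w1,w3,w0), (w1,w3,w5), (w1,w5,w3), (w2,w0,w3), (w2,w3,w0), (w2,w3,w5), (w2,w5,w3), (w4,w0,w3), (w4,w3,w0), (w4,w3,w5), (w4,w5,w3).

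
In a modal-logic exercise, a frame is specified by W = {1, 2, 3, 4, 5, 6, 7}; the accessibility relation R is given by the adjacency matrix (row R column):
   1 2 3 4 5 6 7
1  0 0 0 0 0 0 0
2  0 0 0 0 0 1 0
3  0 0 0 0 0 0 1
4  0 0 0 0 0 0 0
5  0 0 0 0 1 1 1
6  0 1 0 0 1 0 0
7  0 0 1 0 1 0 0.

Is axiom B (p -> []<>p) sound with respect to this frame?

Yes

Axiom B corresponds to the accessibility relation being symmetric.
Symmetric: yes — every pair in R has its reverse in R.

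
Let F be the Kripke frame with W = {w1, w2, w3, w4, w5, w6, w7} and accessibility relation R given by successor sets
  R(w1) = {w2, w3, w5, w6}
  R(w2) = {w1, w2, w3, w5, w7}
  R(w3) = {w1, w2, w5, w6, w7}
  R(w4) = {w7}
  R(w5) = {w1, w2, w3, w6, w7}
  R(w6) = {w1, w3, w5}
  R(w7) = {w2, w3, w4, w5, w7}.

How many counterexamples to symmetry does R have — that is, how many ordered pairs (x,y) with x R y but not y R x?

R is symmetric; there are no such tuples.

0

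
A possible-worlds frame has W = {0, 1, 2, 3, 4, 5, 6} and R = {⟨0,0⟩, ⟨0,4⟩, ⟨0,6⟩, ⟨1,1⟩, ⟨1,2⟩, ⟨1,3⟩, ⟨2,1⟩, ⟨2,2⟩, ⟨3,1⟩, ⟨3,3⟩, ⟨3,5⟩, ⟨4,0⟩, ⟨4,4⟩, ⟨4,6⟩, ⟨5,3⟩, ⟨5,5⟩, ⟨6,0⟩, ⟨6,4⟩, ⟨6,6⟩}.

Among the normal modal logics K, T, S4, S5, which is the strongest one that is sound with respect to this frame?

Reflexive (axiom T): yes — every world is R-related to itself.
Transitive (axiom 4): no — 1 R 3 and 3 R 5, but not 1 R 5.
Euclidean (axiom 5): no — 1 R 2 and 1 R 3, but not 2 R 3.
So F validates K, T; S4 would additionally require R to be transitive. The strongest is T.

T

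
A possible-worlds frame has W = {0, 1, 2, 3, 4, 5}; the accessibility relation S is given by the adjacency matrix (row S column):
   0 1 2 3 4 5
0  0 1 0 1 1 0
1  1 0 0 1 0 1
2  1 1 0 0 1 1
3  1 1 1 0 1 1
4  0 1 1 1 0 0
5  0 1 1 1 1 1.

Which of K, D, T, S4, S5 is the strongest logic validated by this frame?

D

Serial (axiom D): yes — every world has a successor (e.g. 0 S 1).
Reflexive (axiom T): no — 0 is not related to itself.
Transitive (axiom 4): no — 0 S 1 and 1 S 5, but not 0 S 5.
Euclidean (axiom 5): no — 0 S 1 and 0 S 4, but not 1 S 4.
So F validates K, D; T would additionally require S to be reflexive. The strongest is D.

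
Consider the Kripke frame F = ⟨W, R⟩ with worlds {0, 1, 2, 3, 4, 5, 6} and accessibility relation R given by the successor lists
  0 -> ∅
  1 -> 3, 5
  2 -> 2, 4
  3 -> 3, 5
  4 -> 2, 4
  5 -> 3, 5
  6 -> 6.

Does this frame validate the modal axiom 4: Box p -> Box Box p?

By correspondence theory, 4 is valid on a frame iff R is transitive.
Transitive: yes — every two-step R-path is closed by a direct edge.

Yes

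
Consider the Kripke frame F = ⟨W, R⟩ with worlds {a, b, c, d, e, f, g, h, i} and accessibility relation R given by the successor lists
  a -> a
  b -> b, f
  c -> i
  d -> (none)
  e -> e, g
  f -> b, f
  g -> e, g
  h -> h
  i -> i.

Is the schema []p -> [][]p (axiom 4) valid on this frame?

Yes

Axiom 4 corresponds to the accessibility relation being transitive.
Transitive: yes — every two-step R-path is closed by a direct edge.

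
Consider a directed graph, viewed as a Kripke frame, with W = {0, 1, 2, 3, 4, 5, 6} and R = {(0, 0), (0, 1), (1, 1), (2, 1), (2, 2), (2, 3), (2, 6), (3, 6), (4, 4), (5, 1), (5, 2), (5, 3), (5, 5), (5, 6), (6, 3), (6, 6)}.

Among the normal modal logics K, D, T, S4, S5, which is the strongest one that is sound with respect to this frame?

D

Serial (axiom D): yes — every world has a successor (e.g. 0 R 0).
Reflexive (axiom T): no — 3 is not related to itself.
Transitive (axiom 4): no — 3 R 6 and 6 R 3, but not 3 R 3.
Euclidean (axiom 5): no — 2 R 1 and 2 R 3, but not 1 R 3.
So F validates K, D; T would additionally require R to be reflexive. The strongest is D.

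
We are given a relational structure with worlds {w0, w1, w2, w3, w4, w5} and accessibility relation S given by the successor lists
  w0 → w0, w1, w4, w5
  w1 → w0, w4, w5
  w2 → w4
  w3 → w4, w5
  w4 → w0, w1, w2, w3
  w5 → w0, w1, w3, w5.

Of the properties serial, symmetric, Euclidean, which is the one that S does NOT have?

Euclidean

Serial: yes — every world has a successor (e.g. w0 S w0).
Symmetric: yes — every pair in S has its reverse in S.
Euclidean: no — w0 S w4 and w0 S w5, but not w4 S w5.
Only Euclidean fails.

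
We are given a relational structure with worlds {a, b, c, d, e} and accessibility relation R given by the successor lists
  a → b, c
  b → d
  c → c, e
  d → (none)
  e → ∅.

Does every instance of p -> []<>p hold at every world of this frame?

By correspondence theory, B is valid on a frame iff R is symmetric.
Symmetric: no — a R b but not b R a.

No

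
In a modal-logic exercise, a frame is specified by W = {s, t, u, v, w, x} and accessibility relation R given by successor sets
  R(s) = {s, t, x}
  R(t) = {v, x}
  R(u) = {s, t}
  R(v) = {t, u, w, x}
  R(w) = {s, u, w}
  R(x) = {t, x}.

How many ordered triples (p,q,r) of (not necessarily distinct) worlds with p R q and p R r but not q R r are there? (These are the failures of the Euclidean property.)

Enumerating: (s,t,s), (s,t,t), (s,x,s), (t,v,v), (t,x,v), (u,t,s), (u,t,t), (v,t,t), (v,t,u), (v,t,w), (v,u,u), (v,u,w), … and 10 more.
Total: 22.

22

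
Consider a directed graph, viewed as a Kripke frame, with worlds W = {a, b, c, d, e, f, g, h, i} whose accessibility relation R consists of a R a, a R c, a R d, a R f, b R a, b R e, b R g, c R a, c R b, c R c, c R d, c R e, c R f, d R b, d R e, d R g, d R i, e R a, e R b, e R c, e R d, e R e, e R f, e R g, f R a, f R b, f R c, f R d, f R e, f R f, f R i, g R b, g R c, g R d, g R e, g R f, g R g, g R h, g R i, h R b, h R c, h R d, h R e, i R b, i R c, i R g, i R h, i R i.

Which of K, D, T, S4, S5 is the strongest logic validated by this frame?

Serial (axiom D): yes — every world has a successor (e.g. a R a).
Reflexive (axiom T): no — b is not related to itself.
Transitive (axiom 4): no — a R c and c R b, but not a R b.
Euclidean (axiom 5): no — a R d and a R c, but not d R c.
So F validates K, D; T would additionally require R to be reflexive. The strongest is D.

D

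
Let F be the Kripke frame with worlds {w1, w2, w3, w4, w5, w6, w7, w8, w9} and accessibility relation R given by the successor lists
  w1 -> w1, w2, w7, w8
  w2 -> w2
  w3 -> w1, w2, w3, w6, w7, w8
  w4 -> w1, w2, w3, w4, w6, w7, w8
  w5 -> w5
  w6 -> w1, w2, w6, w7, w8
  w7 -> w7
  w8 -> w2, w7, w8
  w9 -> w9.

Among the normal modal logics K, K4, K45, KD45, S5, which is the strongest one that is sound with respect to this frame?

K4

Transitive (axiom 4): yes — every two-step R-path is closed by a direct edge.
Euclidean (axiom 5): no — w1 R w2 and w1 R w7, but not w2 R w7.
Serial (axiom D): yes — every world has a successor (e.g. w1 R w1).
Reflexive (axiom T): yes — every world is R-related to itself.
So F validates K, K4; K45 would additionally require R to be Euclidean. The strongest is K4.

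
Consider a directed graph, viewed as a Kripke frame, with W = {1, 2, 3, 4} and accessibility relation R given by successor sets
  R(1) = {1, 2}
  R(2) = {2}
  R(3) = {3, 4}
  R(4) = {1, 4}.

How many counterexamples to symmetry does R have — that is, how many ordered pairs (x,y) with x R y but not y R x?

3

Enumerating: (1,2), (3,4), (4,1).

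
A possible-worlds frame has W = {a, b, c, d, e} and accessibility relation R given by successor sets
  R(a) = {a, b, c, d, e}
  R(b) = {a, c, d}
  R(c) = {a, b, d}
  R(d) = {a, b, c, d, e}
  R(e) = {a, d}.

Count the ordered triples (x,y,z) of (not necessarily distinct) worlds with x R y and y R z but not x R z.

Enumerating: (b,a,b), (b,a,e), (b,c,b), (b,d,b), (b,d,e), (c,a,c), (c,a,e), (c,b,c), (c,d,c), (c,d,e), (e,a,b), (e,a,c), (e,a,e), (e,d,b), (e,d,c), (e,d,e).

16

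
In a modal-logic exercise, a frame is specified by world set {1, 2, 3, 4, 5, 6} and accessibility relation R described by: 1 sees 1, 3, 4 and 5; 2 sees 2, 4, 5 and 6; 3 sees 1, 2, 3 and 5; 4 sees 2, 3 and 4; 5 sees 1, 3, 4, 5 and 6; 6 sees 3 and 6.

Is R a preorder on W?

Reflexive: yes — every world is R-related to itself.
Transitive: no — 1 R 3 and 3 R 2, but not 1 R 2.
So R is not a preorder.

No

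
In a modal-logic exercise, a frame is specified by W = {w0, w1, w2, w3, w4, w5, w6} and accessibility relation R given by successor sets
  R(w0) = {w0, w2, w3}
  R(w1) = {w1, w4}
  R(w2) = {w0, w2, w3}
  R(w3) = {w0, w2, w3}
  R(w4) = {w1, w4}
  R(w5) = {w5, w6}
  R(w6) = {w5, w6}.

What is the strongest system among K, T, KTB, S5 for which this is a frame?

Reflexive (axiom T): yes — every world is R-related to itself.
Symmetric (axiom B): yes — every pair in R has its reverse in R.
Euclidean (axiom 5): yes — any two successors of a common world are R-related.
So F validates K, T, KTB, S5. The strongest is S5.

S5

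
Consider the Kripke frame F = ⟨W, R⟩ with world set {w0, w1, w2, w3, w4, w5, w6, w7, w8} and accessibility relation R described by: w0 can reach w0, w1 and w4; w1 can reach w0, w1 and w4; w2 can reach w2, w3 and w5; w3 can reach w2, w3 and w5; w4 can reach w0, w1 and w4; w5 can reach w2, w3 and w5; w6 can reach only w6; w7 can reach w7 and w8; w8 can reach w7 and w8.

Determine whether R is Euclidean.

Euclidean: yes — any two successors of a common world are R-related.

Yes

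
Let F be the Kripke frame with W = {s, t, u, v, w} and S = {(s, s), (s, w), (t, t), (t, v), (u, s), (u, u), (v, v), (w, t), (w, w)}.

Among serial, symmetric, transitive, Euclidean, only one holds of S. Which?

serial

Serial: yes — every world has a successor (e.g. s S s).
Symmetric: no — s S w but not w S s.
Transitive: no — s S w and w S t, but not s S t.
Euclidean: no — s S w and s S s, but not w S s.
Only serial holds.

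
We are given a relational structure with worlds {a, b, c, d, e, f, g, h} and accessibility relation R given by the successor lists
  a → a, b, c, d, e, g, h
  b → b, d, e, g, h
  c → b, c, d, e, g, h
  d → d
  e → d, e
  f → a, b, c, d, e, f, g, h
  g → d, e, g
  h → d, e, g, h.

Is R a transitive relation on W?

Transitive: yes — every two-step R-path is closed by a direct edge.

Yes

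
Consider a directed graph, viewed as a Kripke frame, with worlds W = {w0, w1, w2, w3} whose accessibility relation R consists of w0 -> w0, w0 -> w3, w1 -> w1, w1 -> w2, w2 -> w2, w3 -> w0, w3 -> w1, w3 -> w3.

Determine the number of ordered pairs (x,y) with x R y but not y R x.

2

Enumerating: (w1,w2), (w3,w1).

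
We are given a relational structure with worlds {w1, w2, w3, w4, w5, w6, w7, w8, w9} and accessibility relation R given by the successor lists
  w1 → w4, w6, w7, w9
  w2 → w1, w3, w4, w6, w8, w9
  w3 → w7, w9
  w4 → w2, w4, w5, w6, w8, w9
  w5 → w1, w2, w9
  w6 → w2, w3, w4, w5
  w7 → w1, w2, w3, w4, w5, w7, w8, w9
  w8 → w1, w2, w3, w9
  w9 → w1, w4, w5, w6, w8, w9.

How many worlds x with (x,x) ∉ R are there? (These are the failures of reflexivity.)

6

Enumerating: w1, w2, w3, w5, w6, w8.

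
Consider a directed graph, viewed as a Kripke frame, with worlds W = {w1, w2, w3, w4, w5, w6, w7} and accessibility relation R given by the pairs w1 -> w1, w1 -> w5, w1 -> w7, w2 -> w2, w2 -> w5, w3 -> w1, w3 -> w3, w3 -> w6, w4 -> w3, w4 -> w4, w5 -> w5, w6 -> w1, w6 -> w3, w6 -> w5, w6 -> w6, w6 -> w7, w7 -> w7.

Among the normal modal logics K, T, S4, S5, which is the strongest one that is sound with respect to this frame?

T

Reflexive (axiom T): yes — every world is R-related to itself.
Transitive (axiom 4): no — w3 R w1 and w1 R w5, but not w3 R w5.
Euclidean (axiom 5): no — w1 R w5 and w1 R w7, but not w5 R w7.
So F validates K, T; S4 would additionally require R to be transitive. The strongest is T.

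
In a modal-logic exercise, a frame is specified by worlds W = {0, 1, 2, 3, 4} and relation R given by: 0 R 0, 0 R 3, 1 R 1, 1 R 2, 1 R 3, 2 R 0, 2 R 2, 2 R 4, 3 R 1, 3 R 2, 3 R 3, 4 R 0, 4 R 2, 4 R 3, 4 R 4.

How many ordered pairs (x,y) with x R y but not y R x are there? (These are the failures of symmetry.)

Enumerating: (0,3), (1,2), (2,0), (3,2), (4,0), (4,3).

6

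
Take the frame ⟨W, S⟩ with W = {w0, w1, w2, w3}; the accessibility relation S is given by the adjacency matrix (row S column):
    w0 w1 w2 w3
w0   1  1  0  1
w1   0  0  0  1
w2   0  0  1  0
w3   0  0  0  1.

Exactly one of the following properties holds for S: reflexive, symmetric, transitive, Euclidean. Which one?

Reflexive: no — w1 is not related to itself.
Symmetric: no — w0 S w1 but not w1 S w0.
Transitive: yes — every two-step S-path is closed by a direct edge.
Euclidean: no — w0 S w3 and w0 S w1, but not w3 S w1.
Only transitive holds.

transitive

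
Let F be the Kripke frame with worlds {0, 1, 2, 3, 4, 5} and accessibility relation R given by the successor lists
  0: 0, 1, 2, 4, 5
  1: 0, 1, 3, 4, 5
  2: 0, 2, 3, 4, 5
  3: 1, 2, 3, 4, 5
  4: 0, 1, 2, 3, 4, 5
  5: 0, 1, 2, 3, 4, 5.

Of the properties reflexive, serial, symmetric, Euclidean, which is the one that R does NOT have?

Reflexive: yes — every world is R-related to itself.
Serial: yes — every world has a successor (e.g. 0 R 0).
Symmetric: yes — every pair in R has its reverse in R.
Euclidean: no — 0 R 1 and 0 R 2, but not 1 R 2.
Only Euclidean fails.

Euclidean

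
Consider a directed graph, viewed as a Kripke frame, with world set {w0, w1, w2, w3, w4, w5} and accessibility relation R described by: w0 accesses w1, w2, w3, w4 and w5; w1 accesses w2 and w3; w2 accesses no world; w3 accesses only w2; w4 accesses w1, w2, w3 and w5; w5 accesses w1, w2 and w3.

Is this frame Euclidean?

No

Euclidean: no — w0 R w1 and w0 R w4, but not w1 R w4.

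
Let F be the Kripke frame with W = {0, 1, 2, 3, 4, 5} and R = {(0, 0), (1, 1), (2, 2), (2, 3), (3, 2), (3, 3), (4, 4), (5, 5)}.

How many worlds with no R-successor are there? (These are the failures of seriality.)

0

R is serial; there are no such worlds.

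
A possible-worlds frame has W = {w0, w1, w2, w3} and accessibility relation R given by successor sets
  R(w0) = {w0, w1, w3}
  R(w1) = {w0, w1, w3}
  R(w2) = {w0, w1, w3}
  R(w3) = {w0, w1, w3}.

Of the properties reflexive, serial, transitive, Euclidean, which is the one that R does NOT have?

reflexive

Reflexive: no — w2 is not related to itself.
Serial: yes — every world has a successor (e.g. w0 R w0).
Transitive: yes — every two-step R-path is closed by a direct edge.
Euclidean: yes — any two successors of a common world are R-related.
Only reflexive fails.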